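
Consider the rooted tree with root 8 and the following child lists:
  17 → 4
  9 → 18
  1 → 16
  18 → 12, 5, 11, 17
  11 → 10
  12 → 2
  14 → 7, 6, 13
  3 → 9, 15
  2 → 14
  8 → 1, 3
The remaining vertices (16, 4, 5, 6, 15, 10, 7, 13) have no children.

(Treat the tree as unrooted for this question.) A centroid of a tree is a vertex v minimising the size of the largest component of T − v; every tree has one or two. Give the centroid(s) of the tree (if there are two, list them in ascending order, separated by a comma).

18

Delete 18: the remaining components have sizes 6, 6, 2, 2, 1. Max 6 ≤ 9, so 18 is a centroid.
Every other node leaves some component of size > 9, so the centroid is unique.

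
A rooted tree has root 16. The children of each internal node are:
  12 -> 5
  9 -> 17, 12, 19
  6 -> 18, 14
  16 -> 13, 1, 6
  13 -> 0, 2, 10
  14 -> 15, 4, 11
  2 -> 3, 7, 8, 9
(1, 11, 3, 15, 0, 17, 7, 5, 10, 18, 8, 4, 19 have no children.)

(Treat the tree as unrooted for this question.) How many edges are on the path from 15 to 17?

7

The path is 15–14–6–16–13–2–9–17, which has 7 edges.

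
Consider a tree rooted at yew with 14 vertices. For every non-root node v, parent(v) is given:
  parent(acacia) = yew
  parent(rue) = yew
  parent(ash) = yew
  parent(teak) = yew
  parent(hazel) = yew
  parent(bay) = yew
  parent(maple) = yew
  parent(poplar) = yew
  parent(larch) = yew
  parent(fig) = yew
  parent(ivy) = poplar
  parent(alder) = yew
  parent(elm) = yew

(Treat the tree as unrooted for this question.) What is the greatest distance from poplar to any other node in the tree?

A farthest node from poplar is elm (fig, larch, teak, rue, bay, alder, acacia, ash, hazel, maple also at distance 2).
The path poplar – yew – elm has 2 edges.

2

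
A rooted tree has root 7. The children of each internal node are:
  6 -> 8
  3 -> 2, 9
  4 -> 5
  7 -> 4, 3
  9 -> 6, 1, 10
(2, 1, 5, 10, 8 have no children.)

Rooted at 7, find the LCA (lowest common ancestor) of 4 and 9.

Ancestors of 4 (toward the root): 4, 7.
Ancestors of 9: 9, 3, 7.
The deepest node appearing in both lists is 7.

7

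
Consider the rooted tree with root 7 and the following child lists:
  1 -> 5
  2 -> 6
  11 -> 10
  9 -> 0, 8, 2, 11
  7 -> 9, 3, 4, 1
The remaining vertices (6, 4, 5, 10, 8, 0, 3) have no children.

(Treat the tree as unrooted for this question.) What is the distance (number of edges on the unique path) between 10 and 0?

3

Walking from 10: 10 – 11 – 9 – 0. Length 3.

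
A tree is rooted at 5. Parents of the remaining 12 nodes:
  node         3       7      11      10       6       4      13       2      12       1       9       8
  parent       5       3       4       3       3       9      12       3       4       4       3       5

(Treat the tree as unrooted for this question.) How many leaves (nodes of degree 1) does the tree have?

The leaves are 1, 2, 6, 7, 8, 10, 11, 13.
That is 8 leaves.

8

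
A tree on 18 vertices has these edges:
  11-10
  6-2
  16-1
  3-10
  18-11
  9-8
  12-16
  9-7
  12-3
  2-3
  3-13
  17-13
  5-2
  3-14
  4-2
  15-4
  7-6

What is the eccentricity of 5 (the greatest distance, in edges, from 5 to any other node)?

5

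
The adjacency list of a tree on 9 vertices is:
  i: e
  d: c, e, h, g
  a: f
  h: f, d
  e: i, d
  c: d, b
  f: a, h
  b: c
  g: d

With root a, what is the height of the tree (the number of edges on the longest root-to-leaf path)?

5

b sits deepest: a–f–h–d–c–b — 5 edges from the root.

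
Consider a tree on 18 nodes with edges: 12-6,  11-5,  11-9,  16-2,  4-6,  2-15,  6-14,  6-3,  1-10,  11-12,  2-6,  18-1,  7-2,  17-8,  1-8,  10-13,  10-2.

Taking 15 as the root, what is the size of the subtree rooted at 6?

8

The subtree rooted at 6 contains: 6, 12, 14, 4, 3, 11, 9, 5 — 8 nodes.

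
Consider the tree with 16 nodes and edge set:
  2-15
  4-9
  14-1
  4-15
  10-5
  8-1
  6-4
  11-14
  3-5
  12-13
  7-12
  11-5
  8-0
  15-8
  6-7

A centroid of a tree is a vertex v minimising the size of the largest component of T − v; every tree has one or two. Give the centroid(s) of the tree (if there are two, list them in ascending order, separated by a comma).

8, 15

Delete 8: the remaining components have sizes 8, 6, 1. Max 8 ≤ 8, so 8 is a centroid.
Its neighbour 15 also leaves a largest component of size 8, so both are centroids.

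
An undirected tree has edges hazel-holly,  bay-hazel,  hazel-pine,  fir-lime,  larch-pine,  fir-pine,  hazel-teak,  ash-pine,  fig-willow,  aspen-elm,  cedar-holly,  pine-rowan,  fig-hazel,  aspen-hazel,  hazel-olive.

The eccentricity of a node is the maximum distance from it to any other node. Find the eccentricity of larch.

4

Distances from larch peak at 4, attained at cedar (willow, elm also at distance 4).
larch–pine–hazel–holly–cedar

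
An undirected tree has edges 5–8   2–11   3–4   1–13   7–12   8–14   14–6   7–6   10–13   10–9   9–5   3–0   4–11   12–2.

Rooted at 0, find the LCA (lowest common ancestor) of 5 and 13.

5's ancestor chain is 5, 8, 14, 6, 7, 12, 2, 11, 4, 3, 0 and 13's is 13, 10, 9, 5, 8, 14, 6, 7, 12, 2, 11, 4, 3, 0; they first meet at 5.

5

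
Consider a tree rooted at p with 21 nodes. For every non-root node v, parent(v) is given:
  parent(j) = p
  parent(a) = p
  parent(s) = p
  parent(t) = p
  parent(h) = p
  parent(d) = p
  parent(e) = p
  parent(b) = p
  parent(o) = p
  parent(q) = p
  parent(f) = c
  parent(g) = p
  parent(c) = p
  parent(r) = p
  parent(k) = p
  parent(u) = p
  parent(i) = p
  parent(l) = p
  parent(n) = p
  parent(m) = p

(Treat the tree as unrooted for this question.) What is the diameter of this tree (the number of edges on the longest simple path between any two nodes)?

3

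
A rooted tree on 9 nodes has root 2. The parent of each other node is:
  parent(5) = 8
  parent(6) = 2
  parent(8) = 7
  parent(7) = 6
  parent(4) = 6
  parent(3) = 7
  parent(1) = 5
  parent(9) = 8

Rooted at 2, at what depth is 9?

4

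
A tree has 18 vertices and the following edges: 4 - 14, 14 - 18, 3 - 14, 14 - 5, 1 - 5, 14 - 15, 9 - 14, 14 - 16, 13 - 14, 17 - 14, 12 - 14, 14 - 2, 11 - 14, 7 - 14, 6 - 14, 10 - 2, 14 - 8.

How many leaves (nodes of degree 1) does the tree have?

15

The leaves are 1, 3, 4, 6, 7, 8, 9, 10, 11, 12, 13, 15, 16, 17, 18.
That is 15 leaves.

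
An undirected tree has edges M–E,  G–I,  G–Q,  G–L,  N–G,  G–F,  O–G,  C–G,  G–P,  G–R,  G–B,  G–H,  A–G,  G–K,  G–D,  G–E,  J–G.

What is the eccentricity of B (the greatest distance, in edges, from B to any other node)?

Distances from B peak at 3, attained at M.
B–G–E–M

3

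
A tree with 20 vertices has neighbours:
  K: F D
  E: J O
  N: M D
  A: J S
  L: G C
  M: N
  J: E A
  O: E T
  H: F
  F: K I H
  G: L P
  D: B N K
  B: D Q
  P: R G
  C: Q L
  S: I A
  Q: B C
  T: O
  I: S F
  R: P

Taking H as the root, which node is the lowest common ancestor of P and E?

Ancestors of P (toward the root): P, G, L, C, Q, B, D, K, F, H.
Ancestors of E: E, J, A, S, I, F, H.
The deepest node appearing in both lists is F.

F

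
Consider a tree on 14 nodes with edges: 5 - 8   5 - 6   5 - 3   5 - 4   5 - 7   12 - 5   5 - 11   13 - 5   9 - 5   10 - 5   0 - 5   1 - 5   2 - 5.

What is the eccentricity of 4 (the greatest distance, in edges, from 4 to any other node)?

Distances from 4 peak at 2, attained at 10 (9, 13, 6, 2, 7, 3, 8, 11, 12, 1, 0 also at distance 2).
4–5–10

2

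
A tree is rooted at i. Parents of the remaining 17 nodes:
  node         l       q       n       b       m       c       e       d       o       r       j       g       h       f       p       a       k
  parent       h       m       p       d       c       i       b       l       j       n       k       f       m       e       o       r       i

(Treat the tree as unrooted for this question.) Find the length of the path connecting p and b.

10

The path is p - o - j - k - i - c - m - h - l - d - b, which has 10 edges.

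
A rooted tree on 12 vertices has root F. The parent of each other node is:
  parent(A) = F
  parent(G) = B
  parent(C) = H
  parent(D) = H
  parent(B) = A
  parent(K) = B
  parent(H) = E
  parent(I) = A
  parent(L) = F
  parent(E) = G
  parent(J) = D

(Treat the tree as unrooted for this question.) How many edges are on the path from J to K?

Walking from J: J–D–H–E–G–B–K. Length 6.

6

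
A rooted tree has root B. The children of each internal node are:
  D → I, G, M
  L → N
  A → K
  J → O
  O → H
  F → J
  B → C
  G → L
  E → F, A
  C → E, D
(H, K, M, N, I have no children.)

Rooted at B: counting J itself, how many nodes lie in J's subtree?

J's subtree: {J, O, H}, size 3.

3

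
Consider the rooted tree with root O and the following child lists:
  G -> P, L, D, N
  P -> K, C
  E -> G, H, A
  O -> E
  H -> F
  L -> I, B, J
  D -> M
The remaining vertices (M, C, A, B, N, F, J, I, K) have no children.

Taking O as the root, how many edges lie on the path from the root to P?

3

Path from O to P: O – E – G – P, which has 3 edges.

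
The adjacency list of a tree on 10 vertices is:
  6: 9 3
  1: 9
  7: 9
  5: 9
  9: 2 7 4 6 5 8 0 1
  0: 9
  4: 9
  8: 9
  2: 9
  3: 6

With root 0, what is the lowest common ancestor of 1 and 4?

Path 1→root: 1 9 0; path 4→root: 4 9 0.
First common node: 9.

9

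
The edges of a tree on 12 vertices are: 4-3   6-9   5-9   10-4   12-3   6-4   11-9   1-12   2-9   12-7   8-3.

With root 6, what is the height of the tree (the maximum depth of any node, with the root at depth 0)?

A deepest node is 1, reached by 6-4-3-12-1.
That path has 4 edges, so the height is 4.

4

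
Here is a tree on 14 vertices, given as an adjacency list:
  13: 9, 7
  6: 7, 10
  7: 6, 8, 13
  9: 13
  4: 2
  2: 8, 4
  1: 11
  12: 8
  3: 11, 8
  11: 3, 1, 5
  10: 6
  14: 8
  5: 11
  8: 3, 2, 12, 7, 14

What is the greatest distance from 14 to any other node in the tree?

4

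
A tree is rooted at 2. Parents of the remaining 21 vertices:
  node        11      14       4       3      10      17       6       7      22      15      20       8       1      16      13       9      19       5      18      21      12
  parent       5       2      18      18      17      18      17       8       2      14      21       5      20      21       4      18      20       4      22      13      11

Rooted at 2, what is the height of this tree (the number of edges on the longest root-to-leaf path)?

7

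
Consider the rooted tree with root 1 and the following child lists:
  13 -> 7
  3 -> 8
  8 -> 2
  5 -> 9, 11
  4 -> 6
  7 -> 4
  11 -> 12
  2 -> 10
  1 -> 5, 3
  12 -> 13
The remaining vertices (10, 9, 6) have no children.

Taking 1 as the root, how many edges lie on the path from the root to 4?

6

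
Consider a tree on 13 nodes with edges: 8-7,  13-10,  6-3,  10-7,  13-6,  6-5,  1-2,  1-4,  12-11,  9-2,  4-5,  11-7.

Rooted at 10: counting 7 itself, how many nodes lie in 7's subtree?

4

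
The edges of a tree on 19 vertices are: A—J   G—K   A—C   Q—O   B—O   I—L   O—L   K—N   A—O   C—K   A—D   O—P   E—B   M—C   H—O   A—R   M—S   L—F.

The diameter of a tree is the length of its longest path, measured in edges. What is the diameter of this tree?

A longest path is S-M-C-A-O-B-E, with 6 edges.

6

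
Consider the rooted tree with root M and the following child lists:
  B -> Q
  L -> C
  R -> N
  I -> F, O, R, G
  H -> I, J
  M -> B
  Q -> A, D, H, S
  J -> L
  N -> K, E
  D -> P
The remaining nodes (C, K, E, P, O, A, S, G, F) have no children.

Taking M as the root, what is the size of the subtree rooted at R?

The subtree rooted at R contains: R, N, E, K — 4 nodes.

4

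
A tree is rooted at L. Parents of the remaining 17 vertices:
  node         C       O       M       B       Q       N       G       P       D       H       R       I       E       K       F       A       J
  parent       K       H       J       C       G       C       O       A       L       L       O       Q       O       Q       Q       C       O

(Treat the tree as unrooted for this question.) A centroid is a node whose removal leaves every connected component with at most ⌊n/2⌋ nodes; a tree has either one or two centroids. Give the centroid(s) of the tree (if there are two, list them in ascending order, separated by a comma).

G, Q

If G is removed the pieces have sizes 9, 8, all ≤ ⌊18/2⌋ = 9.
Q is adjacent to G and is also a centroid (the largest component after removing it is likewise 9).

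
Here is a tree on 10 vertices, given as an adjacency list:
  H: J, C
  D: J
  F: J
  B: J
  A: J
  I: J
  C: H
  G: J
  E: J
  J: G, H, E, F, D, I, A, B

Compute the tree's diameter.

A longest path is C - H - J - E, with 3 edges.

3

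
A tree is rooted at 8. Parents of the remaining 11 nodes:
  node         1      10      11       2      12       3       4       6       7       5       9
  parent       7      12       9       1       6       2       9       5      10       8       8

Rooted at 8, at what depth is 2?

Climbing from 2 to the root: 2 → 1 → 7 → 10 → 12 → 6 → 5 → 8. That's 7 steps.

7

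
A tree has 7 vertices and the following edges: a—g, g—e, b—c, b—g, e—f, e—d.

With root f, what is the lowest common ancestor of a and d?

e

Path a→root: a g e f; path d→root: d e f.
First common node: e.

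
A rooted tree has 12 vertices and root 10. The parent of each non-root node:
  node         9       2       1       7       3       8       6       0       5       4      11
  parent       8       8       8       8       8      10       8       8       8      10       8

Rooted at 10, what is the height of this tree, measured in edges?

2

9 sits deepest: 10–8–9 — 2 edges from the root.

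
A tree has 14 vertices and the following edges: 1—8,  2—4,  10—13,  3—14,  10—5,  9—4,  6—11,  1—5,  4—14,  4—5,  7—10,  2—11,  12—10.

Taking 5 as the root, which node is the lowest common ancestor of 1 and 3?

Ancestors of 1 (toward the root): 1, 5.
Ancestors of 3: 3, 14, 4, 5.
The deepest node appearing in both lists is 5.

5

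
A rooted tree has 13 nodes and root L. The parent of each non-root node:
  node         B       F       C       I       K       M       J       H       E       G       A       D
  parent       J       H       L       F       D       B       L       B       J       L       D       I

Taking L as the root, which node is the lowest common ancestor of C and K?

L

Ancestors of C (toward the root): C, L.
Ancestors of K: K, D, I, F, H, B, J, L.
The deepest node appearing in both lists is L.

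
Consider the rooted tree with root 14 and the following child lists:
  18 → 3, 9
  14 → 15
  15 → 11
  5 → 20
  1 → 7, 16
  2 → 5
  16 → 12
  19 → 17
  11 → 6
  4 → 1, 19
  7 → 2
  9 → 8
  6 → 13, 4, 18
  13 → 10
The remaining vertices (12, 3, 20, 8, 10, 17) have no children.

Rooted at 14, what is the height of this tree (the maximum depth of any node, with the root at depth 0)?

9

A deepest node is 20, reached by 14–15–11–6–4–1–7–2–5–20.
That path has 9 edges, so the height is 9.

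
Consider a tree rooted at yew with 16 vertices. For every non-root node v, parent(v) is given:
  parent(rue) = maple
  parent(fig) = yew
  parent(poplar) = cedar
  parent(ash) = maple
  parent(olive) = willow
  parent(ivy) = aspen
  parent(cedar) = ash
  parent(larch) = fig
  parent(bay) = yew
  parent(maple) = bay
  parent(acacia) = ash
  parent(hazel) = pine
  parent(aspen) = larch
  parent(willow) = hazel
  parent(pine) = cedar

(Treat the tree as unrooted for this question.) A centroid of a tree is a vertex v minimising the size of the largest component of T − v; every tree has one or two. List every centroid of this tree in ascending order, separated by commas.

ash, maple

If maple is removed the pieces have sizes 8, 6, 1, all ≤ ⌊16/2⌋ = 8.
Its neighbour ash also leaves a largest component of size 8, so both are centroids.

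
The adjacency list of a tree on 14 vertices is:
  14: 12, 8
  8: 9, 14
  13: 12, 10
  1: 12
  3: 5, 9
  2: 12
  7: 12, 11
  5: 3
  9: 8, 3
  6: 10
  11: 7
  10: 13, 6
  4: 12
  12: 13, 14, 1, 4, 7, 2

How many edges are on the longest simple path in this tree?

8

Starting from 5, a farthest node is 6 at distance 8.
One longest path: 5 – 3 – 9 – 8 – 14 – 12 – 13 – 10 – 6.
So the diameter is 8.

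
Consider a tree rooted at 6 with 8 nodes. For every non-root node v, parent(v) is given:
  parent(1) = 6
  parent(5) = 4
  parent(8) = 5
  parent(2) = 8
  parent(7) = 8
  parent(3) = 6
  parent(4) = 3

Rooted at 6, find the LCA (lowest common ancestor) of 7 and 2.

Path 7→root: 7 8 5 4 3 6; path 2→root: 2 8 5 4 3 6.
First common node: 8.

8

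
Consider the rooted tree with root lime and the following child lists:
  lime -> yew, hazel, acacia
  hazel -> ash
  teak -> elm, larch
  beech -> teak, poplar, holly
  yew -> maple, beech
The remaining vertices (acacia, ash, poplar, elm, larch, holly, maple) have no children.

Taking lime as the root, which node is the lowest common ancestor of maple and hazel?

Path maple→root: maple yew lime; path hazel→root: hazel lime.
First common node: lime.

lime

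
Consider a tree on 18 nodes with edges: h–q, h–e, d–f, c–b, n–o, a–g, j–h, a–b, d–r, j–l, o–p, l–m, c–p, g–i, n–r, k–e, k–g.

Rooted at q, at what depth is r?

11

Path from q to r: q → h → e → k → g → a → b → c → p → o → n → r, which has 11 edges.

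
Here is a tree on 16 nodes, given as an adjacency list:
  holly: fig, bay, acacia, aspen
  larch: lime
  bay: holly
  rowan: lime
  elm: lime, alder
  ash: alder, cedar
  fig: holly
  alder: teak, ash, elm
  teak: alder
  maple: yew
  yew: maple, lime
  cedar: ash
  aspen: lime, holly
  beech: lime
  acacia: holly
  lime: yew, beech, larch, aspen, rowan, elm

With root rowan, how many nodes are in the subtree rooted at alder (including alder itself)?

alder's subtree: {alder, ash, teak, cedar}, size 4.

4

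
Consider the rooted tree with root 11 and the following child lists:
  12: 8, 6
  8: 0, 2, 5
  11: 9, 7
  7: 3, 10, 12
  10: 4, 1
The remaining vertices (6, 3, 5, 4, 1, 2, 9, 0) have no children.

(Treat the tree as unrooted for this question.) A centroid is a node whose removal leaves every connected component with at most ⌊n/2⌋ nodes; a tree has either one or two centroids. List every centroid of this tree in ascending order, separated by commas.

Delete 7: the remaining components have sizes 6, 3, 2, 1. Max 6 ≤ 6, so 7 is a centroid.
No neighbour of 7 does as well, so 7 is the unique centroid.

7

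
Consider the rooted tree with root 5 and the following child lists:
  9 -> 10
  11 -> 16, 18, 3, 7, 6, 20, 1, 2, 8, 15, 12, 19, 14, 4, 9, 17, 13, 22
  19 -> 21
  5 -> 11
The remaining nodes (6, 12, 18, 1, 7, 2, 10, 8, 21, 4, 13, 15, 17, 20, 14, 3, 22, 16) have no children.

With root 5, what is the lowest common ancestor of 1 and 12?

11

Ancestors of 1 (toward the root): 1, 11, 5.
Ancestors of 12: 12, 11, 5.
The deepest node appearing in both lists is 11.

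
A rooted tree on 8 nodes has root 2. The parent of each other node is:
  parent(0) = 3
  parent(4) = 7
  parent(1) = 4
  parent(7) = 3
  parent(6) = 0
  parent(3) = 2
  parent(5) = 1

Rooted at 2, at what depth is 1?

Climbing from 1 to the root: 1 → 4 → 7 → 3 → 2. That's 4 steps.

4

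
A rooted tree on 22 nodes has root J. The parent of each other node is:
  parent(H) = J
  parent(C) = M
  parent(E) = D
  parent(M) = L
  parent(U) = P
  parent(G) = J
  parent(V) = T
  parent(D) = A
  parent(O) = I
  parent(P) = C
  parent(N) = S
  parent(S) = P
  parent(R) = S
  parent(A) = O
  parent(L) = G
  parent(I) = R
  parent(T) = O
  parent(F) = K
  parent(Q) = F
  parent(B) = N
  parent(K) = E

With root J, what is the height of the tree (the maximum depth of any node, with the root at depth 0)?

15

The longest root-to-leaf path is J-G-L-M-C-P-S-R-I-O-A-D-E-K-F-Q (15 edges).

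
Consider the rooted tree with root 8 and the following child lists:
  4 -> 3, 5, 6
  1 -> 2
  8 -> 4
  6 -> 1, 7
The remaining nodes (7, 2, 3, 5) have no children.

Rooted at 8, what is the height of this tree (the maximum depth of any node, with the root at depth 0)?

4

The longest root-to-leaf path is 8 – 4 – 6 – 1 – 2 (4 edges).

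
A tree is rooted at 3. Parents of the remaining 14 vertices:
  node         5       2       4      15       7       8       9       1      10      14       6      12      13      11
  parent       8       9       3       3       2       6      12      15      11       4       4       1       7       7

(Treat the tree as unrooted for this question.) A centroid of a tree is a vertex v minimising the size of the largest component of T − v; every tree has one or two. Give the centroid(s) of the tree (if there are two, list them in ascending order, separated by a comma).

Removing 1 splits the tree into components of sizes 7, 7; the largest is 7 ≤ ⌊15/2⌋ = 7.
Every other node leaves some component of size > 7, so the centroid is unique.

1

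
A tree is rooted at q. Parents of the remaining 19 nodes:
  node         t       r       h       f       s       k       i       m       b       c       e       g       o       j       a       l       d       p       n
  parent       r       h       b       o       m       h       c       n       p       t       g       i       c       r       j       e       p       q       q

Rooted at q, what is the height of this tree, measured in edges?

The longest root-to-leaf path is q–p–b–h–r–t–c–i–g–e–l (10 edges).

10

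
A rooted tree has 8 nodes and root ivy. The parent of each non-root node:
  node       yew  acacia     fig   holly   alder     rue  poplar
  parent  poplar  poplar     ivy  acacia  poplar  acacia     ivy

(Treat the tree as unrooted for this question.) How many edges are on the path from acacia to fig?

Walking from acacia: acacia – poplar – ivy – fig. Length 3.

3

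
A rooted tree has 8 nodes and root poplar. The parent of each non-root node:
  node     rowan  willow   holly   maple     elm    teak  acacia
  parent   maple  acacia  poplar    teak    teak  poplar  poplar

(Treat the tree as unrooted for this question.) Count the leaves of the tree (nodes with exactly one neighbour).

4

The leaves are elm, holly, rowan, willow.
That is 4 leaves.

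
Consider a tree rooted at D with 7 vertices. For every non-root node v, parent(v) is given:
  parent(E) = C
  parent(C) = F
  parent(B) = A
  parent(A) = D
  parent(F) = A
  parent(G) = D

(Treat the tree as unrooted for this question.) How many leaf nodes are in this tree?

3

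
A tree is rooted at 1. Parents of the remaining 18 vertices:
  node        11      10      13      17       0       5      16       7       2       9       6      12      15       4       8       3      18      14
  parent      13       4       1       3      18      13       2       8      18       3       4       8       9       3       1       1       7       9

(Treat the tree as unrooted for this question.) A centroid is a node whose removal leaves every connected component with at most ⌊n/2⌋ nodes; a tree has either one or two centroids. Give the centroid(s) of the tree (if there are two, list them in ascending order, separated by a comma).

If 1 is removed the pieces have sizes 8, 7, 3, all ≤ ⌊19/2⌋ = 9.
No neighbour of 1 does as well, so 1 is the unique centroid.

1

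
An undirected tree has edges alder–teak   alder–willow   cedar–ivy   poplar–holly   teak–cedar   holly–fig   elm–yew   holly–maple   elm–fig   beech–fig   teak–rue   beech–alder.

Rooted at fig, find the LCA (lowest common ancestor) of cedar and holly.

fig

cedar's ancestor chain is cedar, teak, alder, beech, fig and holly's is holly, fig; they first meet at fig.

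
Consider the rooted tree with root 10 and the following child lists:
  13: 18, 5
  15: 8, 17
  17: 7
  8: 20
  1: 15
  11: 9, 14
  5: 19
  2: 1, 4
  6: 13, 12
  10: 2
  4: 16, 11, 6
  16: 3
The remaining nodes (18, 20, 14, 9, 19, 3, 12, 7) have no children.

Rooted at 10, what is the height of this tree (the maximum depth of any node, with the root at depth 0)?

6

The longest root-to-leaf path is 10-2-4-6-13-5-19 (6 edges).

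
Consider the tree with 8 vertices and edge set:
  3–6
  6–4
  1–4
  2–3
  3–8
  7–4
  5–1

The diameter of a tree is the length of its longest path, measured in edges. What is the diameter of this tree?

5

Starting from 2, a farthest node is 5 at distance 5.
One longest path: 2 – 3 – 6 – 4 – 1 – 5.
So the diameter is 5.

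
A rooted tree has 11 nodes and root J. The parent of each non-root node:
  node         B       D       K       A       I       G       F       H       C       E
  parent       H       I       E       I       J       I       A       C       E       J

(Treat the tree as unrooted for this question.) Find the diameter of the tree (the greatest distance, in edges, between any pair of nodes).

BFS from F reaches B last, at distance 7; BFS from B confirms no node is farther.
Path: F - A - I - J - E - C - H - B.

7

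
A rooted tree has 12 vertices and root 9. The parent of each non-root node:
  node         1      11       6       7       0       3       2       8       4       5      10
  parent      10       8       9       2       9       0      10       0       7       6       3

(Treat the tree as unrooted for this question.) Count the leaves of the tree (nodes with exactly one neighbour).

The leaves are 1, 4, 5, 11.
That is 4 leaves.

4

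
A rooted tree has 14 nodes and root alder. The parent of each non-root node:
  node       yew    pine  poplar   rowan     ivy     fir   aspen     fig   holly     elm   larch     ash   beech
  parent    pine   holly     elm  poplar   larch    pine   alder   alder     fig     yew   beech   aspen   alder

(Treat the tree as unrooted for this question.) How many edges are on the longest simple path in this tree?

10

BFS from rowan reaches ivy last, at distance 10; BFS from ivy confirms no node is farther.
Path: rowan–poplar–elm–yew–pine–holly–fig–alder–beech–larch–ivy.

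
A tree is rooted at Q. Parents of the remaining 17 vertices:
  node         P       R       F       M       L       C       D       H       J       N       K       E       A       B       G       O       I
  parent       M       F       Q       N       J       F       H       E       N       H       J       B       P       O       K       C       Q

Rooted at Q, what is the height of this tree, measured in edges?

A deepest node is A, reached by Q-F-C-O-B-E-H-N-M-P-A.
That path has 10 edges, so the height is 10.

10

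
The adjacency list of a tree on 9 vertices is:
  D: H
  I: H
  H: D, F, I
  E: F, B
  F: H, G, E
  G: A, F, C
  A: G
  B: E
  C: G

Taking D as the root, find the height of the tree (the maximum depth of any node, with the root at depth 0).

The longest root-to-leaf path is D–H–F–G–A (4 edges).

4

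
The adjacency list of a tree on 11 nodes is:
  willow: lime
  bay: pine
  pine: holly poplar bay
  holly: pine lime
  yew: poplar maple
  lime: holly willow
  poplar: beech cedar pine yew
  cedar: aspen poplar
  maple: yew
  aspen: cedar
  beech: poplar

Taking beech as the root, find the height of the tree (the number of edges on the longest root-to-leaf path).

5

A deepest node is willow, reached by beech → poplar → pine → holly → lime → willow.
That path has 5 edges, so the height is 5.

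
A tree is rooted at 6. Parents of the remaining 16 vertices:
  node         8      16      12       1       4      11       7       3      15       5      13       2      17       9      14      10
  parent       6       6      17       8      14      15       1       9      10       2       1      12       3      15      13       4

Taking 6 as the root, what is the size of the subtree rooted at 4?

4's subtree: {4, 10, 15, 9, 11, 3, 17, 12, 2, 5}, size 10.

10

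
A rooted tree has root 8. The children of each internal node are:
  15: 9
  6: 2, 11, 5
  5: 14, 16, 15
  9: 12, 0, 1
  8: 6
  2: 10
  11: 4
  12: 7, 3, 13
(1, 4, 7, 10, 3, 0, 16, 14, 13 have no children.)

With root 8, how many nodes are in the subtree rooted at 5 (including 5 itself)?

11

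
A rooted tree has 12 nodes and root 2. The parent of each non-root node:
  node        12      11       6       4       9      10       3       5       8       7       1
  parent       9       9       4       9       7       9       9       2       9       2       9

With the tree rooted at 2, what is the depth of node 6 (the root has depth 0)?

4

2 – 7 – 9 – 4 – 6 — 4 edges.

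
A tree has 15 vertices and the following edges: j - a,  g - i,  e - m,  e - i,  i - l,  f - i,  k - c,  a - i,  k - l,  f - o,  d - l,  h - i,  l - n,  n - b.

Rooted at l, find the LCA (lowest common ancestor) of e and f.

Ancestors of e (toward the root): e, i, l.
Ancestors of f: f, i, l.
The deepest node appearing in both lists is i.

i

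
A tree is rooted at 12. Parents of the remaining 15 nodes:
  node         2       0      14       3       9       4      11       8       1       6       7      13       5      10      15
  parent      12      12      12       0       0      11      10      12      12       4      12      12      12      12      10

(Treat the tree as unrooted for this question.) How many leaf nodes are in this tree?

Degree-1 nodes: 1, 2, 3, 5, 6, 7, 8, 9, 13, 14, 15 — 11 of them.

11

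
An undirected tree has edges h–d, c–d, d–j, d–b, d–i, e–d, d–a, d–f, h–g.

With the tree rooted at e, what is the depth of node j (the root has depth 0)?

Climbing from j to the root: j – d – e. That's 2 steps.

2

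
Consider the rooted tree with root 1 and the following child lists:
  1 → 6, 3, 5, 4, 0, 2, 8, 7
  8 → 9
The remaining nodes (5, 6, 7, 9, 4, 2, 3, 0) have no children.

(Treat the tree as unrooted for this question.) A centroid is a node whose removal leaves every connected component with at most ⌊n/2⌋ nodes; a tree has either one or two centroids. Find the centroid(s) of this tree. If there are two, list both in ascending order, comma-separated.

1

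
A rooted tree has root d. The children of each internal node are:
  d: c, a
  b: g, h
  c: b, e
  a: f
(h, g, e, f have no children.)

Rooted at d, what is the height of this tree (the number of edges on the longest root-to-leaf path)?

h sits deepest: d → c → b → h — 3 edges from the root.

3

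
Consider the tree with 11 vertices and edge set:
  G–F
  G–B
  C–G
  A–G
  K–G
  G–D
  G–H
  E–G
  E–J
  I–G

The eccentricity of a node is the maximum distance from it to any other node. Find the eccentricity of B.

3

A farthest node from B is J.
The path B–G–E–J has 3 edges.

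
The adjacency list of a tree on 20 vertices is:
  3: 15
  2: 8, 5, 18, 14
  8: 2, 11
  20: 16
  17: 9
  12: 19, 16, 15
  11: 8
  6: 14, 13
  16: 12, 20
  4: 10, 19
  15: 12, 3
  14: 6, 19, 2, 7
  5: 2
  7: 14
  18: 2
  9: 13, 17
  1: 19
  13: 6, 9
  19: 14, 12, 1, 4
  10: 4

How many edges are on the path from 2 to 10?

2 - 14 - 19 - 4 - 10: 4 edges.

4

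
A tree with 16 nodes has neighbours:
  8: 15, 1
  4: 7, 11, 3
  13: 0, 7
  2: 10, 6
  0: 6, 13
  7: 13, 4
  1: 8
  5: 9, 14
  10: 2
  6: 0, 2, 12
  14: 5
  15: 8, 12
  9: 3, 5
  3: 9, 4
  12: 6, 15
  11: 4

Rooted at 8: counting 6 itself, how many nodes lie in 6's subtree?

12

The subtree rooted at 6 contains: 6, 2, 0, 10, 13, 7, 4, 11, 3, 9, 5, 14 — 12 nodes.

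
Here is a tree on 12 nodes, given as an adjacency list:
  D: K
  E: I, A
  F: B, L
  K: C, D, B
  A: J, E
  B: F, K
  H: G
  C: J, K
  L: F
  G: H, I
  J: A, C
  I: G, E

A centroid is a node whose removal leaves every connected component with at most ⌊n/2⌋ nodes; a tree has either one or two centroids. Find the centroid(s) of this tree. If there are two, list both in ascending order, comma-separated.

C, J

Delete J: the remaining components have sizes 6, 5. Max 6 ≤ 6, so J is a centroid.
C is adjacent to J and is also a centroid (the largest component after removing it is likewise 6).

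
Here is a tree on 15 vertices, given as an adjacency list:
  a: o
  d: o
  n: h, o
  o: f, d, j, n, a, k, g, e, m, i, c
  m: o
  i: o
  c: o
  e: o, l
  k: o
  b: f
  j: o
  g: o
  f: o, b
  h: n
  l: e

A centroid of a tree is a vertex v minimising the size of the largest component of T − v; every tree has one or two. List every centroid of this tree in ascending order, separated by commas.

o

Removing o splits the tree into components of sizes 2, 2, 2, 1, 1, 1, 1, 1, 1, 1, 1; the largest is 2 ≤ ⌊15/2⌋ = 7.
Every other node leaves some component of size > 7, so the centroid is unique.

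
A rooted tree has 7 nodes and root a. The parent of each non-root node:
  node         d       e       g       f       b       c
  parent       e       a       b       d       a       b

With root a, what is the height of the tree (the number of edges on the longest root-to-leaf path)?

A deepest node is f, reached by a–e–d–f.
That path has 3 edges, so the height is 3.

3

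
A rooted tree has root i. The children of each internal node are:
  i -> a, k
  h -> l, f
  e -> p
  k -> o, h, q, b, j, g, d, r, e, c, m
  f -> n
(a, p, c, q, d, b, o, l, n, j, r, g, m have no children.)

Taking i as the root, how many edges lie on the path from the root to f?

i → k → h → f — 3 edges.

3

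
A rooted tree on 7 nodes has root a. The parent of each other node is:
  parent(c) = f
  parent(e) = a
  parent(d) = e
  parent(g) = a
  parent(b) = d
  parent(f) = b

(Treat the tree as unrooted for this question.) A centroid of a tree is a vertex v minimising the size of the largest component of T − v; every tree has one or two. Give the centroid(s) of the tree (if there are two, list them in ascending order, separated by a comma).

Removing d splits the tree into components of sizes 3, 3; the largest is 3 ≤ ⌊7/2⌋ = 3.
Every other node leaves some component of size > 3, so the centroid is unique.

d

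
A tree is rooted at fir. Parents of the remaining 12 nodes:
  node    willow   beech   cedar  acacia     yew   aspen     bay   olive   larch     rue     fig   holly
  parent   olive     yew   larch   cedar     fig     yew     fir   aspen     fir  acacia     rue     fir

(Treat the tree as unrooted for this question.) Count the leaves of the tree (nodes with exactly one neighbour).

Exactly 4 nodes have a single neighbour: bay, beech, holly, willow.

4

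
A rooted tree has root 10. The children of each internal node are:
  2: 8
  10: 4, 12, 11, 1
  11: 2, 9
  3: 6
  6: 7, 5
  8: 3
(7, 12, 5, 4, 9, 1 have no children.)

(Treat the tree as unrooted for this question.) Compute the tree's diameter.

7

A longest path is 5 - 6 - 3 - 8 - 2 - 11 - 10 - 4, with 7 edges.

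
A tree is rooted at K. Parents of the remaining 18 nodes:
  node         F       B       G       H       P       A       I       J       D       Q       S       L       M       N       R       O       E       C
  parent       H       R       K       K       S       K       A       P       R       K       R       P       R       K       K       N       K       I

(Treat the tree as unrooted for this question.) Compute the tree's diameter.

7

A longest path is J – P – S – R – K – A – I – C, with 7 edges.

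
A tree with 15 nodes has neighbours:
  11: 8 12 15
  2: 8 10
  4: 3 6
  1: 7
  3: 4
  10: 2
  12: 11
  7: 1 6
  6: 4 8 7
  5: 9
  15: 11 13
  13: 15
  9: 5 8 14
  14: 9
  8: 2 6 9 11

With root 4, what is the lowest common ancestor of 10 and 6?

10's ancestor chain is 10, 2, 8, 6, 4 and 6's is 6, 4; they first meet at 6.

6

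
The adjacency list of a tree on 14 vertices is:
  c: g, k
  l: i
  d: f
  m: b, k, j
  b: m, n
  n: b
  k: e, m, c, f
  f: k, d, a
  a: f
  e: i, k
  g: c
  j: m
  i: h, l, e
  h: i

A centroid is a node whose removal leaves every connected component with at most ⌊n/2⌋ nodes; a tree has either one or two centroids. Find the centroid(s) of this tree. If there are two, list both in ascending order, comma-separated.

Delete k: the remaining components have sizes 4, 4, 3, 2. Max 4 ≤ 7, so k is a centroid.
Every other node leaves some component of size > 7, so the centroid is unique.

k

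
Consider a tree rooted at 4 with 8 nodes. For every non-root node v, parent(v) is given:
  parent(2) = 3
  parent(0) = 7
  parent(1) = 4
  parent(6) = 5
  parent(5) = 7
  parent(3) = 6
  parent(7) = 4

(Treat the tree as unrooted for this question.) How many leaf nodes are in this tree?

3

Exactly 3 nodes have a single neighbour: 0, 1, 2.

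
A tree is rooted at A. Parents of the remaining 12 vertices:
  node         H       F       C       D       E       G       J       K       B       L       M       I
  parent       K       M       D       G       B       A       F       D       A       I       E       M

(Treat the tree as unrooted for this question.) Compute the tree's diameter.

9

BFS from H reaches J last, at distance 9; BFS from J confirms no node is farther.
Path: H – K – D – G – A – B – E – M – F – J.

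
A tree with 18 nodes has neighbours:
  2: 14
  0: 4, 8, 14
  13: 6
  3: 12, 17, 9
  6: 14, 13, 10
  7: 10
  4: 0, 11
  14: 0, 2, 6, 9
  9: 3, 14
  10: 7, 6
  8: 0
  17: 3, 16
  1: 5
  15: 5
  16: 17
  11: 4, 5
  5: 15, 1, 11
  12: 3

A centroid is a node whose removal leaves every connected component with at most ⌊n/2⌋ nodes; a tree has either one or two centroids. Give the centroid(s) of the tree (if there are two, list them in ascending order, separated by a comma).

14

Delete 14: the remaining components have sizes 7, 5, 4, 1. Max 7 ≤ 9, so 14 is a centroid.
No neighbour of 14 does as well, so 14 is the unique centroid.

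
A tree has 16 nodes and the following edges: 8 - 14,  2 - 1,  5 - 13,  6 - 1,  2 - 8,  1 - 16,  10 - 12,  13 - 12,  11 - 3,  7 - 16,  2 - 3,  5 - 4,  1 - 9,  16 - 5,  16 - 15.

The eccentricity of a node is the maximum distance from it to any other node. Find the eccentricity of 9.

6

A farthest node from 9 is 10.
The path 9 – 1 – 16 – 5 – 13 – 12 – 10 has 6 edges.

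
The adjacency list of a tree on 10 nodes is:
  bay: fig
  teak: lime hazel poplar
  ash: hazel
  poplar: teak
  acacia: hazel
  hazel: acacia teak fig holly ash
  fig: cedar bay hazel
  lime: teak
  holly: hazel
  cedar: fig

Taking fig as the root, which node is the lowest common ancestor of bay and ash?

fig

Path bay→root: bay fig; path ash→root: ash hazel fig.
First common node: fig.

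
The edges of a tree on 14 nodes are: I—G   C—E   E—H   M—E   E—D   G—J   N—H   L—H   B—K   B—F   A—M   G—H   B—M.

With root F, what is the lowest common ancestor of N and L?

N's ancestor chain is N, H, E, M, B, F and L's is L, H, E, M, B, F; they first meet at H.

H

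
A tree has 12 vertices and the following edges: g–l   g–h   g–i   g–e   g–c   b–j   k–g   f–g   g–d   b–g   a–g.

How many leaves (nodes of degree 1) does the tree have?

Exactly 10 nodes have a single neighbour: a, c, d, e, f, h, i, j, k, l.

10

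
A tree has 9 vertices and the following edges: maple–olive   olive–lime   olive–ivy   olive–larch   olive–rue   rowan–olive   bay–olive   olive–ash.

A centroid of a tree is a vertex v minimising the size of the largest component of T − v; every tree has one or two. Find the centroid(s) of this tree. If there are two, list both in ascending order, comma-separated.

olive

Delete olive: the remaining components have sizes 1, 1, 1, 1, 1, 1, 1, 1. Max 1 ≤ 4, so olive is a centroid.
No neighbour of olive does as well, so olive is the unique centroid.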